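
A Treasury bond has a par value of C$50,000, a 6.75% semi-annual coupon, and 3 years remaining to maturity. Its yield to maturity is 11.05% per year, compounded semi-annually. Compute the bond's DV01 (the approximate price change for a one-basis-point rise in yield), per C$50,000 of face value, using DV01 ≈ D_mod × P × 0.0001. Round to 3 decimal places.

Periodic yield y = 0.05525.
  t   CF        PV=CF/(1+0.05525)^t    t·PV
  1     1,687.50     1,599.1471     1,599.1471
  2     1,687.50     1,515.4202     3,030.8403
  3     1,687.50     1,436.0769     4,308.2307
  4     1,687.50     1,360.8879     5,443.5514
  5     1,687.50     1,289.6355     6,448.1775
  6    51,687.50    37,432.8903   224,597.3420
  Σ                 44,634.0579   245,427.2891
P = 44,634.0579; D_Mac = 5.49866 half-year periods = 2.74933 yrs; D_mod = 2.60538 yrs.
DV01 ≈ 2.60538 × 44,634.0579 × 0.0001 = 11.628869.

C$11.629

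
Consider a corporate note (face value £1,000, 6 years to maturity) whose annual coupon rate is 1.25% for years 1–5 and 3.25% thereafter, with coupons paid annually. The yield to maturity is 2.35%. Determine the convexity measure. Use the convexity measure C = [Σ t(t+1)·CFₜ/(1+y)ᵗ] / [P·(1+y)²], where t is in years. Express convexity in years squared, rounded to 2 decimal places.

38.44

With y = 0.0235:
  t   CF        PV=CF/(1+0.0235)^t    t·PV        t(t+1)·PV
  1        12.50        12.2130        12.2130          24.4260
  2        12.50        11.9326        23.8652          71.5955
  3        12.50        11.6586        34.9758         139.9032
  4        12.50        11.3909        45.5637         227.8183
  5        12.50        11.1294        55.6469         333.8813
  6     1,032.50       898.1792     5,389.0750      37,723.5251
  Σ                    956.5036     5,561.3395      38,521.1493
P = 956.5036.
Convexity = Σ t(t+1)·PV / [P·(1+y)²] = 38,521.1493 / (956.5036 × 1.047552) = 38.44474.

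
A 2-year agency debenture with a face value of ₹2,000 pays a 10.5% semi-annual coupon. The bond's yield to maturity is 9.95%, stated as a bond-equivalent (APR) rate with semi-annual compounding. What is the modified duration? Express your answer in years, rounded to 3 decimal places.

1.768 years

Periodic yield y = 0.04975. First find Macaulay duration:
  t   CF        PV=CF/(1+0.04975)^t    t·PV
  1       105.00       100.0238       100.0238
  2       105.00        95.2835       190.5669
  3       105.00        90.7678       272.3033
  4     2,105.00     1,733.4390     6,933.7561
  Σ                  2,019.5141     7,496.6501
P = 2,019.5141; Macaulay duration = 7,496.6501 / 2,019.5141 = 3.71211 half-year periods = 1.85605 years.
Modified duration = D_Mac / (1 + y) = 1.85605 / 1.04975 = 1.76809 years.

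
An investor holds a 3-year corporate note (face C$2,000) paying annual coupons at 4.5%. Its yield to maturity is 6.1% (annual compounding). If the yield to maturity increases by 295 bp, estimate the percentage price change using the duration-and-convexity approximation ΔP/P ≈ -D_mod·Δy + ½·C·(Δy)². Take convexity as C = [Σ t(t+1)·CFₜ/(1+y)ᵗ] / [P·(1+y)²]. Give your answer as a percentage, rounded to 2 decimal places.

With y = 0.061:
  t   CF        PV=CF/(1+0.061)^t    t·PV        t(t+1)·PV
  1        90.00        84.8256        84.8256         169.6513
  2        90.00        79.9488       159.8975         479.6926
  3     2,090.00     1,749.8472     5,249.5417      20,998.1668
  Σ                  1,914.6216     5,494.2649      21,647.5106
P = 1,914.6216; D_Mac = 2.86963 yrs; D_mod = 2.70465 yrs; C = 10.04371.
Duration effect: -2.70465 × (+0.0295) = -0.079787
Convexity effect: 0.5 × 10.04371 × (0.0295)² = +0.0043703
ΔP/P ≈ -0.079787 + 0.0043703 = -0.075417 = -7.5417%.

-7.54%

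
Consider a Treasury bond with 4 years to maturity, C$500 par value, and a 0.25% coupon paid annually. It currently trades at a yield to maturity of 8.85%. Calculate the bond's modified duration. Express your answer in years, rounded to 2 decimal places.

3.66 years

Periodic yield y = 0.0885. First find Macaulay duration:
  t   CF        PV=CF/(1+0.0885)^t    t·PV
  1         1.25         1.1484         1.1484
  2         1.25         1.0550         2.1100
  3         1.25         0.9692         2.9077
  4       501.25       357.0595     1,428.2382
  Σ                    360.2321     1,434.4042
P = 360.2321; Macaulay duration = 1,434.4042 / 360.2321 = 3.98189 years.
Modified duration = D_Mac / (1 + y) = 3.98189 / 1.0885 = 3.65814 years.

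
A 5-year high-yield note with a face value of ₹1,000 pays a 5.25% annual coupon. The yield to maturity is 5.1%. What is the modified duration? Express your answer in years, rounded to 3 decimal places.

4.308 years

Periodic yield y = 0.051. First find Macaulay duration:
  t   CF        PV=CF/(1+0.051)^t    t·PV
  1        52.50        49.9524        49.9524
  2        52.50        47.5285        95.0569
  3        52.50        45.2221       135.6664
  4        52.50        43.0277       172.1109
  5     1,052.50       820.7455     4,103.7276
  Σ                  1,006.4763     4,556.5144
P = 1,006.4763; Macaulay duration = 4,556.5144 / 1,006.4763 = 4.52719 years.
Modified duration = D_Mac / (1 + y) = 4.52719 / 1.051 = 4.30751 years.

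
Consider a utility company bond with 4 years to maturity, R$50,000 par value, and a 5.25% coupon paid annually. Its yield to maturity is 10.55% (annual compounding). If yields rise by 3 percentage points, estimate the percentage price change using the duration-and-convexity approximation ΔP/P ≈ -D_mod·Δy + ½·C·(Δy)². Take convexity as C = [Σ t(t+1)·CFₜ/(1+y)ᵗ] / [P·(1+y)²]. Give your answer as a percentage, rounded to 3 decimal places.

-9.327%

With y = 0.1055:
  t   CF        PV=CF/(1+0.1055)^t    t·PV        t(t+1)·PV
  1     2,625.00     2,374.4912     2,374.4912       4,748.9824
  2     2,625.00     2,147.8889     4,295.7778      12,887.3334
  3     2,625.00     1,942.9117     5,828.7351      23,314.9406
  4    52,625.00    35,233.6082   140,934.4330     704,672.1649
  Σ                 41,698.9000   153,433.4371     745,623.4212
P = 41,698.9000; D_Mac = 3.67956 yrs; D_mod = 3.32841 yrs; C = 14.63112.
Duration effect: -3.32841 × (+0.03) = -0.099852
Convexity effect: 0.5 × 14.63112 × (0.03)² = +0.0065840
ΔP/P ≈ -0.099852 + 0.0065840 = -0.093268 = -9.3268%.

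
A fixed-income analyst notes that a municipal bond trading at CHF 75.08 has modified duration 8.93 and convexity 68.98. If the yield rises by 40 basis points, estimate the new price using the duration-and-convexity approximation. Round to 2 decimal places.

CHF 72.44

Duration effect: -D_mod·Δy = -8.93 × (+0.004) = -0.035720
Convexity effect: ½·C·(Δy)² = 0.5 × 68.98 × (0.004)² = +0.00055184
ΔP/P ≈ -0.035720 + 0.00055184 = -0.03516816
New price ≈ 75.08 × (1 - 0.03516816) = 72.4395745472.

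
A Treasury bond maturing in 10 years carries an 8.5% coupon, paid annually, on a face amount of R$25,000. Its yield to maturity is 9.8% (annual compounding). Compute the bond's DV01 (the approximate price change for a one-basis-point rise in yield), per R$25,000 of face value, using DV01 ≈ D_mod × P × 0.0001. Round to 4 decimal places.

Periodic yield y = 0.098.
  t   CF        PV=CF/(1+0.098)^t    t·PV
  1     2,125.00     1,935.3370     1,935.3370
  2     2,125.00     1,762.6020     3,525.2040
  3     2,125.00     1,605.2841     4,815.8524
  4     2,125.00     1,462.0074     5,848.0296
  5     2,125.00     1,331.5186     6,657.5929
  6     2,125.00     1,212.6763     7,276.0579
  7     2,125.00     1,104.4411     7,731.0876
  8     2,125.00     1,005.8662     8,046.9296
  9     2,125.00       916.0894     8,244.8049
  10   27,125.00    10,649.9200   106,499.2001
  Σ                 22,985.7421   160,580.0959
P = 22,985.7421; D_Mac = 6.98607 yrs; D_mod = 6.36254 yrs.
DV01 ≈ 6.36254 × 22,985.7421 × 0.0001 = 14.624781.

R$14.6248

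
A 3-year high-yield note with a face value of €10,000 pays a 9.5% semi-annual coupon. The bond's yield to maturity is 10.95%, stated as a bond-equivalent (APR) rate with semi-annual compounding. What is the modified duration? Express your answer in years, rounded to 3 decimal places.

2.534 years

Periodic yield y = 0.05475. First find Macaulay duration:
  t   CF        PV=CF/(1+0.05475)^t    t·PV
  1       475.00       450.3437       450.3437
  2       475.00       426.9672       853.9345
  3       475.00       404.8042     1,214.4126
  4       475.00       383.7916     1,535.1664
  5       475.00       363.8697     1,819.3487
  6    10,475.00     7,607.7604    45,646.5625
  Σ                  9,637.5369    51,519.7684
P = 9,637.5369; Macaulay duration = 51,519.7684 / 9,637.5369 = 5.34574 half-year periods = 2.67287 years.
Modified duration = D_Mac / (1 + y) = 2.67287 / 1.05475 = 2.53413 years.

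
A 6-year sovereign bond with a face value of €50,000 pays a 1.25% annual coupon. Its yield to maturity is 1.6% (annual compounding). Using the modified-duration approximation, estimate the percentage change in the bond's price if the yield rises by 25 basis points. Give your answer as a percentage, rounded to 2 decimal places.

-1.43%

Periodic yield y = 0.016. Modified duration first:
  t   CF        PV=CF/(1+0.016)^t    t·PV
  1       625.00       615.1575       615.1575
  2       625.00       605.4700     1,210.9399
  3       625.00       595.9350     1,787.8050
  4       625.00       586.5502     2,346.2008
  5       625.00       577.3132     2,886.5659
  6    50,625.00    46,025.9529   276,155.7173
  Σ                 49,006.3787   285,002.3864
P = 49,006.3787; D_Mac = 5.81562 yrs; D_mod = 5.81562/(1+0.016) = 5.72403 yrs.
ΔP/P ≈ -D_mod · Δy = -5.72403 × (+0.0025) = -0.014310 = -1.4310%.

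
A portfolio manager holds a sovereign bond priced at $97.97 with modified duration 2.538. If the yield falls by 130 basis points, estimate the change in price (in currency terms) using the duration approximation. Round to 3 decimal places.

Duration approximation: ΔP/P ≈ -D_mod · Δy = -2.538 × (-0.013) = +0.032994.
ΔP ≈ 97.97 × (+0.032994) = +3.23242218.

+$3.232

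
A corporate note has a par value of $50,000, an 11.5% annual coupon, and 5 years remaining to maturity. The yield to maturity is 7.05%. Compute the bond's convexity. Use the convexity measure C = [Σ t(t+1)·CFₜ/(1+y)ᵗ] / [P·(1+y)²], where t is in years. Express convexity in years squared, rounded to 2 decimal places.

With y = 0.0705:
  t   CF        PV=CF/(1+0.0705)^t    t·PV        t(t+1)·PV
  1     5,750.00     5,371.3218     5,371.3218      10,742.6436
  2     5,750.00     5,017.5823    10,035.1645      30,105.4936
  3     5,750.00     4,687.1390    14,061.4169      56,245.6676
  4     5,750.00     4,378.4577    17,513.8308      87,569.1540
  5    55,750.00    39,656.2381   198,281.1906   1,189,687.1433
  Σ                 59,110.7388   245,262.9246   1,374,350.1021
P = 59,110.7388.
Convexity = Σ t(t+1)·PV / [P·(1+y)²] = 1,374,350.1021 / (59,110.7388 × 1.145970) = 20.28886.

20.29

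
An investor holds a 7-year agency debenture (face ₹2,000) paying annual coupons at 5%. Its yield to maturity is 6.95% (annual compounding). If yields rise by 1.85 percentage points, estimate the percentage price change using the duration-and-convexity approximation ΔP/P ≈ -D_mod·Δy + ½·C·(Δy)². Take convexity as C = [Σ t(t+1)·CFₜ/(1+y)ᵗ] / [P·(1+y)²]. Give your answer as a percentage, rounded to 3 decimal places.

-9.721%

With y = 0.0695:
  t   CF        PV=CF/(1+0.0695)^t    t·PV        t(t+1)·PV
  1       100.00        93.5016        93.5016         187.0033
  2       100.00        87.4256       174.8511         524.5534
  3       100.00        81.7443       245.2330         980.9319
  4       100.00        76.4323       305.7291       1,528.6457
  5       100.00        71.4654       357.3272       2,143.9631
  6       100.00        66.8214       400.9281       2,806.4968
  7     2,100.00     1,312.0602     9,184.4216      73,475.3730
  Σ                  1,789.4508    10,761.9918      81,646.9672
P = 1,789.4508; D_Mac = 6.01413 yrs; D_mod = 5.62331 yrs; C = 39.88951.
Duration effect: -5.62331 × (+0.0185) = -0.104031
Convexity effect: 0.5 × 39.88951 × (0.0185)² = +0.0068261
ΔP/P ≈ -0.104031 + 0.0068261 = -0.097205 = -9.7205%.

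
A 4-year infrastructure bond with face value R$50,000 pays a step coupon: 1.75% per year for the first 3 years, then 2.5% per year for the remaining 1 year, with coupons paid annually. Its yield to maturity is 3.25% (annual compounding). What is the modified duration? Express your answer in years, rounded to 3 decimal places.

Periodic yield y = 0.0325. First find Macaulay duration:
  t   CF        PV=CF/(1+0.0325)^t    t·PV
  1       875.00       847.4576       847.4576
  2       875.00       820.7822     1,641.5644
  3       875.00       794.9464     2,384.8393
  4    51,250.00    45,095.5438   180,382.1752
  Σ                 47,558.7301   185,256.0366
P = 47,558.7301; Macaulay duration = 185,256.0366 / 47,558.7301 = 3.89531 years.
Modified duration = D_Mac / (1 + y) = 3.89531 / 1.0325 = 3.77270 years.

3.773 years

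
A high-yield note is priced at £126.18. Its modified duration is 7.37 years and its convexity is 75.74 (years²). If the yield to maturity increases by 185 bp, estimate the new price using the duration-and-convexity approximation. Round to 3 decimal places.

£110.611

Duration effect: -D_mod·Δy = -7.37 × (+0.0185) = -0.136345
Convexity effect: ½·C·(Δy)² = 0.5 × 75.74 × (0.0185)² = +0.0129610075
ΔP/P ≈ -0.136345 + 0.0129610075 = -0.1233839925
New price ≈ 126.18 × (1 - 0.1233839925) = 110.61140782635.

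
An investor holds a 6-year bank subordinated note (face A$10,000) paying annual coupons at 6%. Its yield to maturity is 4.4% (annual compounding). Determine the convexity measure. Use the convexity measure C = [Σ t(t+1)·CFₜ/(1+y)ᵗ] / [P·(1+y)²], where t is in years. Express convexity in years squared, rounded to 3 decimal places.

32.133

With y = 0.044:
  t   CF        PV=CF/(1+0.044)^t    t·PV        t(t+1)·PV
  1       600.00       574.7126       574.7126       1,149.4253
  2       600.00       550.4910     1,100.9821       3,302.9462
  3       600.00       527.2903     1,581.8708       6,327.4832
  4       600.00       505.0673     2,020.2692      10,101.3461
  5       600.00       483.7809     2,418.9047      14,513.4283
  6    10,600.00     8,186.5868    49,119.5211     343,836.6475
  Σ                 10,827.9290    56,816.2605     379,231.2766
P = 10,827.9290.
Convexity = Σ t(t+1)·PV / [P·(1+y)²] = 379,231.2766 / (10,827.9290 × 1.089936) = 32.13348.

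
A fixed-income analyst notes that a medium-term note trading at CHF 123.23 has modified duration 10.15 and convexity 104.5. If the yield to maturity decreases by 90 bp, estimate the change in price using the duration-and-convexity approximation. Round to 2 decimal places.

+CHF 11.78

Duration effect: -D_mod·Δy = -10.15 × (-0.009) = +0.091350
Convexity effect: ½·C·(Δy)² = 0.5 × 104.5 × (-0.009)² = +0.00423225
ΔP/P ≈ +0.091350 + 0.00423225 = +0.09558225
ΔP ≈ 123.23 × (+0.09558225) = +11.7786006675.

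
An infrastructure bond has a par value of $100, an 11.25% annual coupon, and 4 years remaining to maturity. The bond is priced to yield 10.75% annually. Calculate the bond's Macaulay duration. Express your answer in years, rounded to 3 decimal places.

Periodic yield y = 0.1075. Discount each cash flow and weight by its year:
  t   CF        PV=CF/(1+0.1075)^t    t·PV
  1        11.25        10.1580        10.1580
  2        11.25         9.1720        18.3440
  3        11.25         8.2817        24.8452
  4       111.25        73.9478       295.7911
  Σ                    101.5595       349.1383
Price P = Σ PV = 101.5595.
Macaulay duration = Σ(t·PV) / P = 349.1383 / 101.5595 = 3.43777 years.

3.438 years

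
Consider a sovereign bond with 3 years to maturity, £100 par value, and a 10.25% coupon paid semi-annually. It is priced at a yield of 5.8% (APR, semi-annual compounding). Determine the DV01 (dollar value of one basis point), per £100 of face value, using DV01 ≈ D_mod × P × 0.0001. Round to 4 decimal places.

£0.0292

Periodic yield y = 0.029.
  t   CF        PV=CF/(1+0.029)^t    t·PV
  1        5.125         4.9806         4.9806
  2        5.125         4.8402         9.6804
  3        5.125         4.7038        14.1114
  4        5.125         4.5712        18.2849
  5        5.125         4.4424        22.2120
  6      105.125        88.5551       531.3308
  Σ                    112.0933       600.6000
P = 112.0933; D_Mac = 5.35804 half-year periods = 2.67902 yrs; D_mod = 2.60352 yrs.
DV01 ≈ 2.60352 × 112.0933 × 0.0001 = 0.029184.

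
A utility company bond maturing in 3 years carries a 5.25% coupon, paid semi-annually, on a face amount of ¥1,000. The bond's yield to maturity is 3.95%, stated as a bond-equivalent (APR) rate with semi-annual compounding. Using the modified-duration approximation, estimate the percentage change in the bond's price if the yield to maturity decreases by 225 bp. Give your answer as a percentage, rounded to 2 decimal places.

Periodic yield y = 0.01975. Modified duration first:
  t   CF        PV=CF/(1+0.01975)^t    t·PV
  1        26.25        25.7416        25.7416
  2        26.25        25.2431        50.4861
  3        26.25        24.7542        74.2625
  4        26.25        24.2747        97.0989
  5        26.25        23.8046       119.0230
  6     1,026.25       912.6219     5,475.7314
  Σ                  1,036.4400     5,842.3435
P = 1,036.4400; D_Mac = 5.63693 half-year periods = 2.81847 yrs; D_mod = 2.81847/(1+0.01975) = 2.76388 yrs.
ΔP/P ≈ -D_mod · Δy = -2.76388 × (-0.0225) = +0.062187 = +6.2187%.

+6.22%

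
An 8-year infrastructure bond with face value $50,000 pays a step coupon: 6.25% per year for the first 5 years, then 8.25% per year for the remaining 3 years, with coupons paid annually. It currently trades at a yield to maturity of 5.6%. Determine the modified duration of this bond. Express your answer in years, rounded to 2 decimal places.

Periodic yield y = 0.056. First find Macaulay duration:
  t   CF        PV=CF/(1+0.056)^t    t·PV
  1     3,125.00     2,959.2803     2,959.2803
  2     3,125.00     2,802.3488     5,604.6975
  3     3,125.00     2,653.7394     7,961.2181
  4     3,125.00     2,513.0108    10,052.0431
  5     3,125.00     2,379.7450    11,898.7252
  6     4,125.00     2,974.6813    17,848.0878
  7     4,125.00     2,816.9331    19,718.5314
  8    54,125.00    35,001.4925   280,011.9402
  Σ                 54,101.2311   356,054.5236
P = 54,101.2311; Macaulay duration = 356,054.5236 / 54,101.2311 = 6.58126 years.
Modified duration = D_Mac / (1 + y) = 6.58126 / 1.056 = 6.23226 years.

6.23 years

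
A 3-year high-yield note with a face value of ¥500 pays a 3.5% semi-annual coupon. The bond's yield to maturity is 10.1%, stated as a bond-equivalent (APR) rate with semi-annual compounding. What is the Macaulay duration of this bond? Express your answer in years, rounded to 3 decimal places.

Periodic yield y = 0.0505. Discount each cash flow and weight by its period:
  t   CF        PV=CF/(1+0.0505)^t    t·PV
  1         8.75         8.3294         8.3294
  2         8.75         7.9290        15.8579
  3         8.75         7.5478        22.6434
  4         8.75         7.1850        28.7398
  5         8.75         6.8396        34.1978
  6       508.75       378.5542     2,271.3253
  Σ                    416.3848     2,381.0935
Price P = Σ PV = 416.3848.
Macaulay duration = Σ(t·PV) / P = 2,381.0935 / 416.3848 = 5.71849 half-year periods.
In years: 5.71849 / 2 = 2.85925 years.

2.859 years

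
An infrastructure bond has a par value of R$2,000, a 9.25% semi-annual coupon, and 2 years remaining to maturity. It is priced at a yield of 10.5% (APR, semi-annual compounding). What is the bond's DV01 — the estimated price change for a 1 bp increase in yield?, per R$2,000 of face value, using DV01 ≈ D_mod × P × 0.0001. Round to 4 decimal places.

Periodic yield y = 0.0525.
  t   CF        PV=CF/(1+0.0525)^t    t·PV
  1        92.50        87.8860        87.8860
  2        92.50        83.5021       167.0042
  3        92.50        79.3369       238.0108
  4     2,092.50     1,705.2068     6,820.8271
  Σ                  1,955.9318     7,313.7281
P = 1,955.9318; D_Mac = 3.73926 half-year periods = 1.86963 yrs; D_mod = 1.77637 yrs.
DV01 ≈ 1.77637 × 1,955.9318 × 0.0001 = 0.347446.

R$0.3474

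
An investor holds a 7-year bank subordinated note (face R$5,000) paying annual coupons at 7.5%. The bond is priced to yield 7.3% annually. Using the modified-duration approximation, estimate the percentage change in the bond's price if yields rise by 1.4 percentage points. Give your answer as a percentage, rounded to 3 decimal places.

-7.439%

Periodic yield y = 0.073. Modified duration first:
  t   CF        PV=CF/(1+0.073)^t    t·PV
  1       375.00       349.4874       349.4874
  2       375.00       325.7105       651.4211
  3       375.00       303.5513       910.6539
  4       375.00       282.8996     1,131.5985
  5       375.00       263.6530     1,318.2648
  6       375.00       245.7157     1,474.2943
  7     5,375.00     3,282.3162    22,976.2133
  Σ                  5,053.3338    28,811.9334
P = 5,053.3338; D_Mac = 5.70157 yrs; D_mod = 5.70157/(1+0.073) = 5.31367 yrs.
ΔP/P ≈ -D_mod · Δy = -5.31367 × (+0.014) = -0.074391 = -7.4391%.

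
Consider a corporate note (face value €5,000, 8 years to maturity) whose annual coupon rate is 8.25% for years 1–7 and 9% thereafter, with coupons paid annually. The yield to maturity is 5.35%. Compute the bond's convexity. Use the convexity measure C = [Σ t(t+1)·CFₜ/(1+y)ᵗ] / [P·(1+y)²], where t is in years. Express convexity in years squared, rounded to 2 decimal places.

47.08

With y = 0.0535:
  t   CF        PV=CF/(1+0.0535)^t    t·PV        t(t+1)·PV
  1       412.50       391.5520       391.5520         783.1039
  2       412.50       371.6677       743.3355       2,230.0065
  3       412.50       352.7933     1,058.3799       4,233.5196
  4       412.50       334.8774     1,339.5095       6,697.5473
  5       412.50       317.8713     1,589.3563       9,536.1376
  6       412.50       301.7288     1,810.3726      12,672.6081
  7       412.50       286.4060     2,004.8423      16,038.7383
  8     5,450.00     3,591.8665    28,734.9317     258,614.3856
  Σ                  5,948.7629    37,672.2797     310,806.0469
P = 5,948.7629.
Convexity = Σ t(t+1)·PV / [P·(1+y)²] = 310,806.0469 / (5,948.7629 × 1.109862) = 47.07537.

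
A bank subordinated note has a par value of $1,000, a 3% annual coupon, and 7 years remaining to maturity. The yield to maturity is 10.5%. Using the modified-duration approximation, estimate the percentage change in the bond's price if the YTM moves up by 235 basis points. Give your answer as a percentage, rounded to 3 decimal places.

Periodic yield y = 0.105. Modified duration first:
  t   CF        PV=CF/(1+0.105)^t    t·PV
  1        30.00        27.1493        27.1493
  2        30.00        24.5695        49.1390
  3        30.00        22.2349        66.7046
  4        30.00        20.1220        80.4882
  5        30.00        18.2100        91.0500
  6        30.00        16.4796        98.8778
  7     1,030.00       512.0369     3,584.2585
  Σ                    640.8023     3,997.6674
P = 640.8023; D_Mac = 6.23853 yrs; D_mod = 6.23853/(1+0.105) = 5.64573 yrs.
ΔP/P ≈ -D_mod · Δy = -5.64573 × (+0.0235) = -0.132675 = -13.2675%.

-13.267%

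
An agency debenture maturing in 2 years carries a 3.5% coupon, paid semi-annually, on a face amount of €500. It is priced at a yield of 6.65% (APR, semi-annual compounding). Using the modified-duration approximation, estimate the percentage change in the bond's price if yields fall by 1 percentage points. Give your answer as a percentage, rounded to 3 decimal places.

Periodic yield y = 0.03325. Modified duration first:
  t   CF        PV=CF/(1+0.03325)^t    t·PV
  1         8.75         8.4684         8.4684
  2         8.75         8.1959        16.3918
  3         8.75         7.9322        23.7965
  4       508.75       446.3574     1,785.4297
  Σ                    470.9539     1,834.0865
P = 470.9539; D_Mac = 3.89441 half-year periods = 1.94720 yrs; D_mod = 1.94720/(1+0.03325) = 1.88454 yrs.
ΔP/P ≈ -D_mod · Δy = -1.88454 × (-0.01) = +0.018845 = +1.8845%.

+1.885%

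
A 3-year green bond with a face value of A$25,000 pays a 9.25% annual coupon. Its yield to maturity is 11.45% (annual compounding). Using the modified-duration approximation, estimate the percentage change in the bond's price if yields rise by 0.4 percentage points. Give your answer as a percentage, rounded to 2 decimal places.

-0.99%

Periodic yield y = 0.1145. Modified duration first:
  t   CF        PV=CF/(1+0.1145)^t    t·PV
  1     2,312.50     2,074.9215     2,074.9215
  2     2,312.50     1,861.7510     3,723.5020
  3    27,312.50    19,729.7343    59,189.2028
  Σ                 23,666.4068    64,987.6263
P = 23,666.4068; D_Mac = 2.74599 yrs; D_mod = 2.74599/(1+0.1145) = 2.46387 yrs.
ΔP/P ≈ -D_mod · Δy = -2.46387 × (+0.004) = -0.009855 = -0.9855%.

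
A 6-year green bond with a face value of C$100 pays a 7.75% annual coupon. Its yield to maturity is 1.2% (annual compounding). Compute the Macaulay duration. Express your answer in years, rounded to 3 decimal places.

Periodic yield y = 0.012. Discount each cash flow and weight by its year:
  t   CF        PV=CF/(1+0.012)^t    t·PV
  1         7.75         7.6581         7.6581
  2         7.75         7.5673        15.1346
  3         7.75         7.4776        22.4327
  4         7.75         7.3889        29.5556
  5         7.75         7.3013        36.5064
  6       107.75       100.3077       601.8461
  Σ                    137.7008       713.1335
Price P = Σ PV = 137.7008.
Macaulay duration = Σ(t·PV) / P = 713.1335 / 137.7008 = 5.17886 years.

5.179 years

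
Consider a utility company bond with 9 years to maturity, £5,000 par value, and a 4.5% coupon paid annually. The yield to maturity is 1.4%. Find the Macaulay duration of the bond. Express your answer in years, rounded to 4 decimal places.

7.7725 years

Periodic yield y = 0.014. Discount each cash flow and weight by its year:
  t   CF        PV=CF/(1+0.014)^t    t·PV
  1       225.00       221.8935       221.8935
  2       225.00       218.8299       437.6597
  3       225.00       215.8086       647.4257
  4       225.00       212.8289       851.3158
  5       225.00       209.8905     1,049.4524
  6       225.00       206.9926     1,241.9555
  7       225.00       204.1347     1,428.9429
  8       225.00       201.3163     1,610.5302
  9     5,225.00     4,610.4647    41,494.1822
  Σ                  6,302.1596    48,983.3578
Price P = Σ PV = 6,302.1596.
Macaulay duration = Σ(t·PV) / P = 48,983.3578 / 6,302.1596 = 7.77247 years.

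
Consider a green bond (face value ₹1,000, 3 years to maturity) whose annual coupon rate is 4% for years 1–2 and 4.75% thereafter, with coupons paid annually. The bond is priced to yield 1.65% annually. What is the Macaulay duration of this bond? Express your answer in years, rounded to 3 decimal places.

2.891 years

Periodic yield y = 0.0165. Discount each cash flow and weight by its year:
  t   CF        PV=CF/(1+0.0165)^t    t·PV
  1        40.00        39.3507        39.3507
  2        40.00        38.7120        77.4239
  3     1,047.50       997.3139     2,991.9418
  Σ                  1,075.3766     3,108.7164
Price P = Σ PV = 1,075.3766.
Macaulay duration = Σ(t·PV) / P = 3,108.7164 / 1,075.3766 = 2.89082 years.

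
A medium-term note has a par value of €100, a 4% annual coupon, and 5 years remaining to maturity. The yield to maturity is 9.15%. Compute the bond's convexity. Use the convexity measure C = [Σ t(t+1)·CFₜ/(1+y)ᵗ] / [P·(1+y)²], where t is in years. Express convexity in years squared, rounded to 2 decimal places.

22.38

With y = 0.0915:
  t   CF        PV=CF/(1+0.0915)^t    t·PV        t(t+1)·PV
  1         4.00         3.6647         3.6647           7.3294
  2         4.00         3.3575         6.7149          20.1448
  3         4.00         3.0760         9.2281          36.9122
  4         4.00         2.8182        11.2726          56.3631
  5       104.00        67.1297       335.6484       2,013.8907
  Σ                     80.0460       366.5288       2,134.6402
P = 80.0460.
Convexity = Σ t(t+1)·PV / [P·(1+y)²] = 2,134.6402 / (80.0460 × 1.191372) = 22.38399.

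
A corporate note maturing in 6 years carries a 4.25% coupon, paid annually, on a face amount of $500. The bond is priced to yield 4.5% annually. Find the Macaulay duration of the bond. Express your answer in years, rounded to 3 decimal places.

Periodic yield y = 0.045. Discount each cash flow and weight by its year:
  t   CF        PV=CF/(1+0.045)^t    t·PV
  1        21.25        20.3349        20.3349
  2        21.25        19.4593        38.9185
  3        21.25        18.6213        55.8639
  4        21.25        17.8194        71.2777
  5        21.25        17.0521        85.2604
  6       521.25       400.2657     2,401.5939
  Σ                    493.5527     2,673.2494
Price P = Σ PV = 493.5527.
Macaulay duration = Σ(t·PV) / P = 2,673.2494 / 493.5527 = 5.41634 years.

5.416 years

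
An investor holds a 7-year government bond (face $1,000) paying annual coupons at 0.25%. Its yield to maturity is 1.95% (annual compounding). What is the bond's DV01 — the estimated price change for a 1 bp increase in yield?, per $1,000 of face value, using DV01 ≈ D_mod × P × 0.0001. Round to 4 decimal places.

$0.6060

Periodic yield y = 0.0195.
  t   CF        PV=CF/(1+0.0195)^t    t·PV
  1         2.50         2.4522         2.4522
  2         2.50         2.4053         4.8106
  3         2.50         2.3593         7.0778
  4         2.50         2.3141         9.2566
  5         2.50         2.2699        11.3494
  6         2.50         2.2265        13.3588
  7     1,002.50       875.7371     6,130.1600
  Σ                    889.7644     6,178.4654
P = 889.7644; D_Mac = 6.94393 yrs; D_mod = 6.81112 yrs.
DV01 ≈ 6.81112 × 889.7644 × 0.0001 = 0.606029.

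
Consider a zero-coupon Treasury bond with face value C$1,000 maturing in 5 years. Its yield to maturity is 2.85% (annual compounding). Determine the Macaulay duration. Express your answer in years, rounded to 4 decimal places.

5.0000 years

A zero-coupon bond has a single cash flow at maturity, so its Macaulay duration equals its maturity: 5 years.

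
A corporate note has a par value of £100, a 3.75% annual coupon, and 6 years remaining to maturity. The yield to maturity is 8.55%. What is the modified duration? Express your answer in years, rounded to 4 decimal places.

Periodic yield y = 0.0855. First find Macaulay duration:
  t   CF        PV=CF/(1+0.0855)^t    t·PV
  1         3.75         3.4546         3.4546
  2         3.75         3.1825         6.3650
  3         3.75         2.9319         8.7956
  4         3.75         2.7009        10.8037
  5         3.75         2.4882        12.4409
  6       103.75        63.4175       380.5050
  Σ                     78.1756       422.3648
P = 78.1756; Macaulay duration = 422.3648 / 78.1756 = 5.40277 years.
Modified duration = D_Mac / (1 + y) = 5.40277 / 1.0855 = 4.97722 years.

4.9772 years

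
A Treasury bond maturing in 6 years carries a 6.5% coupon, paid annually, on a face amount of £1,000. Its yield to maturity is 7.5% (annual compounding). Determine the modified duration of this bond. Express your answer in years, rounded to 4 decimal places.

Periodic yield y = 0.075. First find Macaulay duration:
  t   CF        PV=CF/(1+0.075)^t    t·PV
  1        65.00        60.4651        60.4651
  2        65.00        56.2466       112.4932
  3        65.00        52.3224       156.9673
  4        65.00        48.6720       194.6881
  5        65.00        45.2763       226.3816
  6     1,065.00       690.0790     4,140.4741
  Σ                    953.0615     4,891.4695
P = 953.0615; Macaulay duration = 4,891.4695 / 953.0615 = 5.13238 years.
Modified duration = D_Mac / (1 + y) = 5.13238 / 1.075 = 4.77430 years.

4.7743 years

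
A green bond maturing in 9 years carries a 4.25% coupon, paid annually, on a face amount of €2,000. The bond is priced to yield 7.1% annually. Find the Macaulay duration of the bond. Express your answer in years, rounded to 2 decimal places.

7.49 years

Periodic yield y = 0.071. Discount each cash flow and weight by its year:
  t   CF        PV=CF/(1+0.071)^t    t·PV
  1        85.00        79.3651        79.3651
  2        85.00        74.1037       148.2074
  3        85.00        69.1911       207.5734
  4        85.00        64.6042       258.4170
  5        85.00        60.3214       301.6071
  6        85.00        56.3225       337.9351
  7        85.00        52.5887       368.1211
  8        85.00        49.1024       392.8196
  9     2,085.00     1,124.6071    10,121.4639
  Σ                  1,630.2064    12,215.5097
Price P = Σ PV = 1,630.2064.
Macaulay duration = Σ(t·PV) / P = 12,215.5097 / 1,630.2064 = 7.49323 years.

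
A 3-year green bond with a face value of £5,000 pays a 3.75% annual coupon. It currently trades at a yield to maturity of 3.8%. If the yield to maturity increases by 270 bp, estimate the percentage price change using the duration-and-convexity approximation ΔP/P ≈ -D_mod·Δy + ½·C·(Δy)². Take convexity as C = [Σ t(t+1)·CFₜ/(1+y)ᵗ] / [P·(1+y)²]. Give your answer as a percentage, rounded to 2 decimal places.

-7.14%

With y = 0.038:
  t   CF        PV=CF/(1+0.038)^t    t·PV        t(t+1)·PV
  1       187.50       180.6358       180.6358         361.2717
  2       187.50       174.0230       348.0459       1,044.1378
  3     5,187.50     4,638.3770    13,915.1311      55,660.5246
  Σ                  4,993.0359    14,443.8129      57,065.9341
P = 4,993.0359; D_Mac = 2.89279 yrs; D_mod = 2.78689 yrs; C = 10.60761.
Duration effect: -2.78689 × (+0.027) = -0.075246
Convexity effect: 0.5 × 10.60761 × (0.027)² = +0.0038665
ΔP/P ≈ -0.075246 + 0.0038665 = -0.071380 = -7.1380%.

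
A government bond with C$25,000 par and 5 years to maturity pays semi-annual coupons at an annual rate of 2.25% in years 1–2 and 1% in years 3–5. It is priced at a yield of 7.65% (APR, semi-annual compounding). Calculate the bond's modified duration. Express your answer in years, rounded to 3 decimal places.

4.579 years

Periodic yield y = 0.03825. First find Macaulay duration:
  t   CF        PV=CF/(1+0.03825)^t    t·PV
  1       281.25       270.8885       270.8885
  2       281.25       260.9088       521.8175
  3       281.25       251.2967       753.8900
  4       281.25       242.0387       968.1547
  5       125.00       103.6097       518.0484
  6       125.00        99.7926       598.7557
  7       125.00        96.1162       672.8132
  8       125.00        92.5752       740.6013
  9       125.00        89.1646       802.4816
  10   25,125.00    17,261.8235   172,618.2354
  Σ                 18,768.2144   178,465.6861
P = 18,768.2144; Macaulay duration = 178,465.6861 / 18,768.2144 = 9.50893 half-year periods = 4.75447 years.
Modified duration = D_Mac / (1 + y) = 4.75447 / 1.03825 = 4.57931 years.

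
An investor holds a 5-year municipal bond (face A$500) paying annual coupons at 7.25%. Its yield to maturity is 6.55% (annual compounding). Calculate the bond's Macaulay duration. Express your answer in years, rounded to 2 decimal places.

Periodic yield y = 0.0655. Discount each cash flow and weight by its year:
  t   CF        PV=CF/(1+0.0655)^t    t·PV
  1        36.25        34.0216        34.0216
  2        36.25        31.9302        63.8603
  3        36.25        29.9673        89.9019
  4        36.25        28.1251       112.5004
  5       536.25       390.4811     1,952.4056
  Σ                    514.5253     2,252.6898
Price P = Σ PV = 514.5253.
Macaulay duration = Σ(t·PV) / P = 2,252.6898 / 514.5253 = 4.37819 years.

4.38 years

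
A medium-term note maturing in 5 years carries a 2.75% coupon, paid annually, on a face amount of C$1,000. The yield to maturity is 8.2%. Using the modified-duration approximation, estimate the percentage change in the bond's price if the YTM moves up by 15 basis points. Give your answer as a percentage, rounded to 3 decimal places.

-0.651%

Periodic yield y = 0.082. Modified duration first:
  t   CF        PV=CF/(1+0.082)^t    t·PV
  1        27.50        25.4159        25.4159
  2        27.50        23.4897        46.9795
  3        27.50        21.7096        65.1287
  4        27.50        20.0643        80.2571
  5     1,027.50       692.8601     3,464.3003
  Σ                    783.5395     3,682.0815
P = 783.5395; D_Mac = 4.69929 yrs; D_mod = 4.69929/(1+0.082) = 4.34315 yrs.
ΔP/P ≈ -D_mod · Δy = -4.34315 × (+0.0015) = -0.006515 = -0.6515%.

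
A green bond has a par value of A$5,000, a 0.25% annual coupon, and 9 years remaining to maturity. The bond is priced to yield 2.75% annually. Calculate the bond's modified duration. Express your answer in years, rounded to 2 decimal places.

8.66 years

Periodic yield y = 0.0275. First find Macaulay duration:
  t   CF        PV=CF/(1+0.0275)^t    t·PV
  1        12.50        12.1655        12.1655
  2        12.50        11.8399        23.6797
  3        12.50        11.5230        34.5689
  4        12.50        11.2146        44.8583
  5        12.50        10.9144        54.5721
  6        12.50        10.6223        63.7339
  7        12.50        10.3380        72.3661
  8        12.50        10.0613        80.4906
  9     5,012.50     3,926.6113    35,339.5016
  Σ                  4,015.2902    35,725.9367
P = 4,015.2902; Macaulay duration = 35,725.9367 / 4,015.2902 = 8.89747 years.
Modified duration = D_Mac / (1 + y) = 8.89747 / 1.0275 = 8.65934 years.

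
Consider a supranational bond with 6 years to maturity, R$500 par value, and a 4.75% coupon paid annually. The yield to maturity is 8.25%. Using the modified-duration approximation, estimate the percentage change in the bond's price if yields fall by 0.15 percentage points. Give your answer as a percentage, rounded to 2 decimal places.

Periodic yield y = 0.0825. Modified duration first:
  t   CF        PV=CF/(1+0.0825)^t    t·PV
  1        23.75        21.9400        21.9400
  2        23.75        20.2679        40.5357
  3        23.75        18.7232        56.1696
  4        23.75        17.2963        69.1850
  5        23.75        15.9781        79.8903
  6       523.75       325.5042     1,953.0252
  Σ                    419.7095     2,220.7458
P = 419.7095; D_Mac = 5.29115 yrs; D_mod = 5.29115/(1+0.0825) = 4.88790 yrs.
ΔP/P ≈ -D_mod · Δy = -4.88790 × (-0.0015) = +0.007332 = +0.7332%.

+0.73%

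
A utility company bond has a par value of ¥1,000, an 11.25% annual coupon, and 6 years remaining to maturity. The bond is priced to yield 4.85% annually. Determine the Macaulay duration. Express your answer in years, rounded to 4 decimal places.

Periodic yield y = 0.0485. Discount each cash flow and weight by its year:
  t   CF        PV=CF/(1+0.0485)^t    t·PV
  1       112.50       107.2961       107.2961
  2       112.50       102.3330       204.6660
  3       112.50        97.5994       292.7982
  4       112.50        93.0848       372.3392
  5       112.50        88.7790       443.8951
  6     1,112.50       837.3160     5,023.8962
  Σ                  1,326.4084     6,444.8909
Price P = Σ PV = 1,326.4084.
Macaulay duration = Σ(t·PV) / P = 6,444.8909 / 1,326.4084 = 4.85890 years.

4.8589 years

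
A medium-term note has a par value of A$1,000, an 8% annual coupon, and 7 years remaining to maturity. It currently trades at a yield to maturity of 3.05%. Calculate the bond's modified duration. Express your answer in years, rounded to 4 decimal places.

5.6411 years

Periodic yield y = 0.0305. First find Macaulay duration:
  t   CF        PV=CF/(1+0.0305)^t    t·PV
  1        80.00        77.6322        77.6322
  2        80.00        75.3345       150.6690
  3        80.00        73.1048       219.3145
  4        80.00        70.9411       283.7645
  5        80.00        68.8414       344.2072
  6        80.00        66.8039       400.8236
  7     1,080.00       875.1607     6,126.1246
  Σ                  1,307.8187     7,602.5355
P = 1,307.8187; Macaulay duration = 7,602.5355 / 1,307.8187 = 5.81314 years.
Modified duration = D_Mac / (1 + y) = 5.81314 / 1.0305 = 5.64109 years.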